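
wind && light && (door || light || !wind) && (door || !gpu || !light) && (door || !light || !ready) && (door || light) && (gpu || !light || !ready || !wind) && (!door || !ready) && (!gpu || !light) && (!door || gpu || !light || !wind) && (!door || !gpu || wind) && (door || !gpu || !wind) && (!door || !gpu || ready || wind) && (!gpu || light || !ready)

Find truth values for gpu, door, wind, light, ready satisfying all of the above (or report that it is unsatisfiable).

Unit clause (wind) forces wind = True.
Unit clause (light) forces light = True.
In (!gpu || !light) only !gpu is left, so gpu = False.
In (!door || gpu || !light || !wind) only !door is left, so door = False.
In (door || !light || !ready) only !ready is left, so ready = False.
All clauses satisfied.

gpu = False, door = False, wind = True, light = True, ready = False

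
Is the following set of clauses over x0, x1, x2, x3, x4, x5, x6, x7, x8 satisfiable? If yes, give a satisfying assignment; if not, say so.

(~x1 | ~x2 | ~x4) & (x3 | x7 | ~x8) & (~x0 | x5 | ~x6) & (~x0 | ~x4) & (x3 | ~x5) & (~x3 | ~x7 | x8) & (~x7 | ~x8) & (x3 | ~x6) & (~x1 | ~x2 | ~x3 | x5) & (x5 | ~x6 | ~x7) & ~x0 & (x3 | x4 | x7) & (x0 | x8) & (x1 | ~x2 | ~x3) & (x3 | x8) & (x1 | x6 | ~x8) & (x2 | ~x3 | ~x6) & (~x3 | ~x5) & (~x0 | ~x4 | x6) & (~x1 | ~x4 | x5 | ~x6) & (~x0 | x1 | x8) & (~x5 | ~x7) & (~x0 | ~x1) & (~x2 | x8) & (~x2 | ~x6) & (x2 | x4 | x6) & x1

x0=F; x1=T; x2=F; x3=T; x4=T; x5=F; x6=F; x7=F; x8=T

Unit clause (~x0) forces x0 = False.
In (x0 | x8) only x8 is left, so x8 = True.
Unit clause (x1) forces x1 = True.
In (~x7 | ~x8) only ~x7 is left, so x7 = False.
In (x3 | x7 | ~x8) only x3 is left, so x3 = True.
In (~x3 | ~x5) only ~x5 is left, so x5 = False.
In (~x1 | ~x2 | ~x3 | x5) only ~x2 is left, so x2 = False.
In (x2 | ~x3 | ~x6) only ~x6 is left, so x6 = False.
In (x2 | x4 | x6) only x4 is left, so x4 = True.
All clauses satisfied.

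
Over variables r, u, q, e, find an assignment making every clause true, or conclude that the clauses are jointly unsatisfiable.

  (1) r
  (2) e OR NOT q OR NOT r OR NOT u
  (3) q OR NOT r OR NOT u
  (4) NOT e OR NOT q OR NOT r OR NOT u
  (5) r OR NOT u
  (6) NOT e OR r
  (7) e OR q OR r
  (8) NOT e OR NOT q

r = True; u = False; q = True; e = False

Unit clause (r) forces r = True.
Try u = True:
  (q OR NOT r OR NOT u) forces q = True.
  (e OR NOT q OR NOT r OR NOT u) forces e = True.
  clause (NOT e OR NOT q OR NOT r OR NOT u) is falsified — backtrack.
So u = False.
Set q = True.
  then (NOT e OR NOT q) forces e = False.
Check each clause:
  (r): r holds.
  (e OR NOT q OR NOT r OR NOT u): NOT u holds.
  (q OR NOT r OR NOT u): q holds.
  (NOT e OR NOT q OR NOT r OR NOT u): NOT e holds.
  (r OR NOT u): r holds.
  (NOT e OR r): NOT e holds.
  (e OR q OR r): q holds.
  (NOT e OR NOT q): NOT e holds.
All clauses satisfied.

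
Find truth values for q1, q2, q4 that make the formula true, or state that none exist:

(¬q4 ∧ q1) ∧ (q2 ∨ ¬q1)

q1 = True, q2 = True, q4 = False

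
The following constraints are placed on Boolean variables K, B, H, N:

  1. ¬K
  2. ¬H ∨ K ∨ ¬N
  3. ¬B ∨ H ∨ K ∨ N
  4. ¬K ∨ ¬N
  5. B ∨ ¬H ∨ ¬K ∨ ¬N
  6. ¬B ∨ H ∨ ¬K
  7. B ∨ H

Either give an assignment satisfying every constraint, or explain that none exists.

K = False; B = True; H = False; N = True

Unit clause (¬K) forces K = False.
Set B = True.
Set H = False.
  then (¬B ∨ H ∨ K ∨ N) forces N = True.
Check each clause:
  (¬K): ¬K holds.
  (¬H ∨ K ∨ ¬N): ¬H holds.
  (¬B ∨ H ∨ K ∨ N): N holds.
  (¬K ∨ ¬N): ¬K holds.
  (B ∨ ¬H ∨ ¬K ∨ ¬N): B holds.
  (¬B ∨ H ∨ ¬K): ¬K holds.
  (B ∨ H): B holds.
All clauses satisfied.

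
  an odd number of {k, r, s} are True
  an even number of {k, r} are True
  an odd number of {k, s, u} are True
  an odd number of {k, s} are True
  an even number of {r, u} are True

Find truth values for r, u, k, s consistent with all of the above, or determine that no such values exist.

r = False; u = False; k = False; s = True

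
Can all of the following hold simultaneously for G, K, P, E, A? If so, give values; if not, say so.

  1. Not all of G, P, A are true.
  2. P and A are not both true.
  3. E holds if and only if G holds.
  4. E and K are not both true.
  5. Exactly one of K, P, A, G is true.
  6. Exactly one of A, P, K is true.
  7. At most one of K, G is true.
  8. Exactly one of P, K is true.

G: False, K: False, P: True, E: False, A: False

  (1) {G, P, A}: 1/3 true — not all ✓
  (2) P=T, A=F — not both ✓
  (3) E=F, G=F — same ✓
  (4) E=F, K=F — not both ✓
  (5) {K, P, A, G}: 1 true — exactly one ✓
  (6) {A, P, K}: 1 true — exactly one ✓
  (7) {K, G}: 0 true — at most one ✓
  (8) {P, K}: 1 true — exactly one ✓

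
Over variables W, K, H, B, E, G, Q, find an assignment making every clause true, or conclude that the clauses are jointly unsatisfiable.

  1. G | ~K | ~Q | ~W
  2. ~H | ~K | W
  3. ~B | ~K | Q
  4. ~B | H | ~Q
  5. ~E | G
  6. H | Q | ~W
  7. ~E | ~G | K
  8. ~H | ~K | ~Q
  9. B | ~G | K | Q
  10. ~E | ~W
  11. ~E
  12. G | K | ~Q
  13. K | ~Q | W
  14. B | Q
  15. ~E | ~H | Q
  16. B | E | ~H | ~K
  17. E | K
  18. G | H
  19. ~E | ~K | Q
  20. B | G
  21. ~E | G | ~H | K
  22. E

Unsatisfiable

Case E = True:
  Clause (~E) is falsified — contradiction.
Case E = False:
  Clause (E) is falsified — contradiction.
Both cases fail, so the formula is unsatisfiable.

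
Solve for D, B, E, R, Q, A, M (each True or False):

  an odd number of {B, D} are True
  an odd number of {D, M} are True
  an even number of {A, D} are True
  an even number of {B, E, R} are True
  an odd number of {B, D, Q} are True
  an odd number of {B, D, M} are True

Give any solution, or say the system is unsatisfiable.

D = True; B = False; E = False; R = False; Q = False; A = True; M = False

{B, D}: 1 true → odd ✓
{D, M}: 1 true → odd ✓
{A, D}: 2 true → even ✓
{B, E, R}: 0 true → even ✓
{B, D, Q}: 1 true → odd ✓
{B, D, M}: 1 true → odd ✓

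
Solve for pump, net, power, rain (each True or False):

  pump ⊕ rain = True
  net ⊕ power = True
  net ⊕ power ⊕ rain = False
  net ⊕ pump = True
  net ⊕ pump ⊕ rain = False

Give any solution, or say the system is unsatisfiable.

pump=F, net=T, power=F, rain=T

pump ⊕ rain = F ⊕ T = True ✓
net ⊕ power = T ⊕ F = True ✓
net ⊕ power ⊕ rain = T ⊕ F ⊕ T = False ✓
net ⊕ pump = T ⊕ F = True ✓
net ⊕ pump ⊕ rain = T ⊕ F ⊕ T = False ✓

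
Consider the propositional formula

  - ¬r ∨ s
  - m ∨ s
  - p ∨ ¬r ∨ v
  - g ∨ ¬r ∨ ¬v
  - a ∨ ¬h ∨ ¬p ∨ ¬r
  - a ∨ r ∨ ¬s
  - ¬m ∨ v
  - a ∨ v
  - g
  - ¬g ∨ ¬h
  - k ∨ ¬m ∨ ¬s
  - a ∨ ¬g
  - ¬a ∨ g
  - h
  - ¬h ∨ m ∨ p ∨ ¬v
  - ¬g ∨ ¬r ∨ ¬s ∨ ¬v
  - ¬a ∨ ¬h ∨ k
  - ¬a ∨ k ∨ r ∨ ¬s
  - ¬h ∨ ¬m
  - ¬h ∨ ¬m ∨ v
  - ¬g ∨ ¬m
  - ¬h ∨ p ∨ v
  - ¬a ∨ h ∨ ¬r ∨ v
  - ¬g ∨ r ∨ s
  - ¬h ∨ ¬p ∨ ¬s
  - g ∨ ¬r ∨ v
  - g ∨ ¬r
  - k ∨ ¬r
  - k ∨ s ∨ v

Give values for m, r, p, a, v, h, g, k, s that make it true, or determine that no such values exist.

Case h = True:
  (g) forces g = True.
  Clause (¬g ∨ ¬h) is falsified — contradiction.
Case h = False:
  Clause (h) is falsified — contradiction.
Both cases fail, so the formula is unsatisfiable.

No satisfying assignment exists.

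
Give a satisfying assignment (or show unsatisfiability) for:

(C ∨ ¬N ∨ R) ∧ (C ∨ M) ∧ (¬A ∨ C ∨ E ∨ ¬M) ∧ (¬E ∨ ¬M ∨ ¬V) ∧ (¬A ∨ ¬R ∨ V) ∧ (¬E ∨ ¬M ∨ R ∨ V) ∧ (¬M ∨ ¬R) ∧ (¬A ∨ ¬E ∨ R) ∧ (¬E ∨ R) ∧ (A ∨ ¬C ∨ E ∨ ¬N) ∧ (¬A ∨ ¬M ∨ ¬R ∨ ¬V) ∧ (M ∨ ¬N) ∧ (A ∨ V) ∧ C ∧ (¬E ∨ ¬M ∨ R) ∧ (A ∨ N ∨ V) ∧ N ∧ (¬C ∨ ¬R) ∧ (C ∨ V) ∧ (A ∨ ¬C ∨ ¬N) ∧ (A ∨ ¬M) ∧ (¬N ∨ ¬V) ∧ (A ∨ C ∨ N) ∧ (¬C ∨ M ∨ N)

Unit clause (C) forces C = True.
Unit clause (N) forces N = True.
In (¬C ∨ ¬R) only ¬R is left, so R = False.
In (A ∨ ¬C ∨ ¬N) only A is left, so A = True.
In (¬N ∨ ¬V) only ¬V is left, so V = False.
In (¬A ∨ ¬E ∨ R) only ¬E is left, so E = False.
In (M ∨ ¬N) only M is left, so M = True.
All clauses satisfied.

E=F, A=T, C=T, V=F, M=T, R=F, N=T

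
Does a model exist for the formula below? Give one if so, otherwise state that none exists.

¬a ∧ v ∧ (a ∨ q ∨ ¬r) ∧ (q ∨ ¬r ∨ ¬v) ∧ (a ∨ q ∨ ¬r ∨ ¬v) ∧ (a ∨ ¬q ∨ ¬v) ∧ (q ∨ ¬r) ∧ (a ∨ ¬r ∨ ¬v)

Unit clause (¬a) forces a = False.
Unit clause (v) forces v = True.
In (a ∨ ¬q ∨ ¬v) only ¬q is left, so q = False.
In (q ∨ ¬r) only ¬r is left, so r = False.
Check each clause:
  (¬a): ¬a holds.
  (v): v holds.
  (a ∨ q ∨ ¬r): ¬r holds.
  (q ∨ ¬r ∨ ¬v): ¬r holds.
  (a ∨ q ∨ ¬r ∨ ¬v): ¬r holds.
  (a ∨ ¬q ∨ ¬v): ¬q holds.
  (q ∨ ¬r): ¬r holds.
  (a ∨ ¬r ∨ ¬v): ¬r holds.
All clauses satisfied.

a: False, q: False, r: False, v: True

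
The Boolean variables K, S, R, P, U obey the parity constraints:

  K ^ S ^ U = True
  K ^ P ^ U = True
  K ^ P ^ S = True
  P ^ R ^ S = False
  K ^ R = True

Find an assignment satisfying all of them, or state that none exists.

K = True, S = False, R = False, P = False, U = False

K ^ S ^ U = T ^ F ^ F = True ✓
K ^ P ^ U = T ^ F ^ F = True ✓
K ^ P ^ S = T ^ F ^ F = True ✓
P ^ R ^ S = F ^ F ^ F = False ✓
K ^ R = T ^ F = True ✓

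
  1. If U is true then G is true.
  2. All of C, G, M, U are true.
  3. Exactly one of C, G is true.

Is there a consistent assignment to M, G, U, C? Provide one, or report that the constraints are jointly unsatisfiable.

Case G = True:
  (2) forces C = True.
  Constraint (3) is violated (C=T, G=T) — contradiction.
Case G = False:
  Constraint (2) is violated (G=F) — contradiction.
Both cases fail — unsatisfiable.

No satisfying assignment exists.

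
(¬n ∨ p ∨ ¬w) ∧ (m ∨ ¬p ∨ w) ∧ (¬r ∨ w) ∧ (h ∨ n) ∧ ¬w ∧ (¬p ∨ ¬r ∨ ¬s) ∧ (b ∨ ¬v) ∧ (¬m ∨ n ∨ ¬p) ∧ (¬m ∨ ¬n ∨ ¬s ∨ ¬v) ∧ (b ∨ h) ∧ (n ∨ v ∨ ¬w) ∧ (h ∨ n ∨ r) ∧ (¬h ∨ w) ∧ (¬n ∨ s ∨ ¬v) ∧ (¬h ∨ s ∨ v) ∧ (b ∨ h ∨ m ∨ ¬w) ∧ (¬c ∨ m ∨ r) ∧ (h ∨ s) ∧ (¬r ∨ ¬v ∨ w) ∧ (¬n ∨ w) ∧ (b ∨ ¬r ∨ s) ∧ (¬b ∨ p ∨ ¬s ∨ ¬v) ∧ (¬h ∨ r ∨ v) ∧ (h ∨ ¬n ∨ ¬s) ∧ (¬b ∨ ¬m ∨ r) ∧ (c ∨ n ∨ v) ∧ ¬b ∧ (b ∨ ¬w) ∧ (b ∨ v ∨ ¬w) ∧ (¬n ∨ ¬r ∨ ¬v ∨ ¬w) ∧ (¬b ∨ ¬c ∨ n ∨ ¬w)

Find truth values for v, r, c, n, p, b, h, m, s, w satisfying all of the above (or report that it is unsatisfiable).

Unsatisfiable

Case n = True:
  (¬w) forces w = False.
  Clause (¬n ∨ w) is falsified — contradiction.
Case n = False:
  (h ∨ n) forces h = True.
  (¬w) forces w = False.
  Clause (¬h ∨ w) is falsified — contradiction.
Both cases fail, so the formula is unsatisfiable.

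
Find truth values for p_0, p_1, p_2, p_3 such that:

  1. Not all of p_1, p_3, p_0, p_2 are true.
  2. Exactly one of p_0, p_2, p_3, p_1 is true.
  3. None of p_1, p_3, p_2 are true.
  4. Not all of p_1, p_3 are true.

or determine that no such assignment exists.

p_0=T; p_1=F; p_2=F; p_3=F

  (1) {p_1, p_3, p_0, p_2}: 1/4 true — not all ✓
  (2) {p_0, p_2, p_3, p_1}: 1 true — exactly one ✓
  (3) {p_1, p_3, p_2}: 0 true — none ✓
  (4) {p_1, p_3}: 0/2 true — not all ✓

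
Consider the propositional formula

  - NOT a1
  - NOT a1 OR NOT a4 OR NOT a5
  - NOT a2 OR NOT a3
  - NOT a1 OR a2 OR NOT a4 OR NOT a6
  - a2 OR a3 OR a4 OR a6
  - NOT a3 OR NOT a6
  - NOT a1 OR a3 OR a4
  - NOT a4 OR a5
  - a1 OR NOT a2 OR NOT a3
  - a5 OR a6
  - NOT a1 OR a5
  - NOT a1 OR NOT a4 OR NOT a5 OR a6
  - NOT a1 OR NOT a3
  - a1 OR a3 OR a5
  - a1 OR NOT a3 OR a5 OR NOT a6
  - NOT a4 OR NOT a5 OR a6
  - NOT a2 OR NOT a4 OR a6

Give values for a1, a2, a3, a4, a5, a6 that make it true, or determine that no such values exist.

Unit clause (NOT a1) forces a1 = False.
Set a2 = False.
Set a3 = True.
  then (NOT a3 OR NOT a6) forces a6 = False.
  then (a5 OR a6) forces a5 = True.
  then (NOT a4 OR NOT a5 OR a6) forces a4 = False.
All clauses satisfied.

a1=F, a2=F, a3=T, a4=F, a5=T, a6=F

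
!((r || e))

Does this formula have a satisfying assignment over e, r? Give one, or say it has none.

e: False, r: False

  !((r || e)) = True
    r || e = False
The formula evaluates to True.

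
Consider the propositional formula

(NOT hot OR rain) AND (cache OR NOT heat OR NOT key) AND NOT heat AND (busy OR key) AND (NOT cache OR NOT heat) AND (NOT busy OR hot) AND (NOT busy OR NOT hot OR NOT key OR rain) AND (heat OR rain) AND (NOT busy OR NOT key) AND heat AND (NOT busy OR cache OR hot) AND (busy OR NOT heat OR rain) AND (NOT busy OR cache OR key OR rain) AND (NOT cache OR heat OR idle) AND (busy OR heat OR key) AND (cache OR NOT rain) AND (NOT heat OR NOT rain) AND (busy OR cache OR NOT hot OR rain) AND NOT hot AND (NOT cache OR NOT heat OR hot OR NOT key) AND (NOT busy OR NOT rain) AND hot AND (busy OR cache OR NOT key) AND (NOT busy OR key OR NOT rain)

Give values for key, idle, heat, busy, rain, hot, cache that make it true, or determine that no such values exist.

Case heat = True:
  Clause (NOT heat) is falsified — contradiction.
Case heat = False:
  Clause (heat) is falsified — contradiction.
Both cases fail, so the formula is unsatisfiable.

No satisfying assignment exists.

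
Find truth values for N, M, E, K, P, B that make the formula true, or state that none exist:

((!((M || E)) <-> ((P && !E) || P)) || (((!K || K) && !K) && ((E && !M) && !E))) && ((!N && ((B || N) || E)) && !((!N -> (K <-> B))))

N=F; M=T; E=T; K=T; P=F; B=F

  (!((M || E)) <-> ((P && !E) || P)) || (((!K || K) && !K) && ((E && !M) && !E)) = True
    !((M || E)) <-> ((P && !E) || P) = True
      !((M || E)) = False
        M || E = True
      (P && !E) || P = False
        P && !E = False
          !E = False
    ((!K || K) && !K) && ((E && !M) && !E) = False
      (!K || K) && !K = False
        !K || K = True
          !K = False
        !K = False
      (E && !M) && !E = False
        E && !M = False
          !M = False
        !E = False
  (!N && ((B || N) || E)) && !((!N -> (K <-> B))) = True
    !N && ((B || N) || E) = True
      !N = True
      (B || N) || E = True
        B || N = False
    !((!N -> (K <-> B))) = True
      !N -> (K <-> B) = False
        !N = True
        K <-> B = False
Both conjuncts True, so the formula holds.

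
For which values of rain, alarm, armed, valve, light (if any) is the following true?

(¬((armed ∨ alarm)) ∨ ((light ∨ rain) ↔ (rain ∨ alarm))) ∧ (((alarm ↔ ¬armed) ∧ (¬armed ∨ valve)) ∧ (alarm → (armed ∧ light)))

rain=T, alarm=F, armed=T, valve=T, light=T

  ¬((armed ∨ alarm)) ∨ ((light ∨ rain) ↔ (rain ∨ alarm)) = True
    ¬((armed ∨ alarm)) = False
      armed ∨ alarm = True
    (light ∨ rain) ↔ (rain ∨ alarm) = True
      light ∨ rain = True
      rain ∨ alarm = True
  ((alarm ↔ ¬armed) ∧ (¬armed ∨ valve)) ∧ (alarm → (armed ∧ light)) = True
    (alarm ↔ ¬armed) ∧ (¬armed ∨ valve) = True
      alarm ↔ ¬armed = True
        ¬armed = False
      ¬armed ∨ valve = True
        ¬armed = False
    alarm → (armed ∧ light) = True
      armed ∧ light = True
Both conjuncts True, so the formula holds.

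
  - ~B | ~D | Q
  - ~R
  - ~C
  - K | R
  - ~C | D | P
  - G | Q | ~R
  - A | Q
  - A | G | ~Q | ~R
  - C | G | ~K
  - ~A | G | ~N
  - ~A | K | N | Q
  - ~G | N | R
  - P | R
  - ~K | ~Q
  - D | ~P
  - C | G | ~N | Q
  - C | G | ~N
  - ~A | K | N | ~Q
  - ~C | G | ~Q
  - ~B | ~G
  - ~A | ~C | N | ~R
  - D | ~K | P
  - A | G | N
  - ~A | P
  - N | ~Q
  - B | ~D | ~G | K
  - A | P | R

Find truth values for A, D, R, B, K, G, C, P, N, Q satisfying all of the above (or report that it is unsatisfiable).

Unit clause (~R) forces R = False.
Unit clause (~C) forces C = False.
In (K | R) only K is left, so K = True.
In (C | G | ~K) only G is left, so G = True.
In (~G | N | R) only N is left, so N = True.
In (P | R) only P is left, so P = True.
In (~K | ~Q) only ~Q is left, so Q = False.
In (D | ~P) only D is left, so D = True.
In (~B | ~G) only ~B is left, so B = False.
In (A | Q) only A is left, so A = True.
All clauses satisfied.

A = True; D = True; R = False; B = False; K = True; G = True; C = False; P = True; N = True; Q = False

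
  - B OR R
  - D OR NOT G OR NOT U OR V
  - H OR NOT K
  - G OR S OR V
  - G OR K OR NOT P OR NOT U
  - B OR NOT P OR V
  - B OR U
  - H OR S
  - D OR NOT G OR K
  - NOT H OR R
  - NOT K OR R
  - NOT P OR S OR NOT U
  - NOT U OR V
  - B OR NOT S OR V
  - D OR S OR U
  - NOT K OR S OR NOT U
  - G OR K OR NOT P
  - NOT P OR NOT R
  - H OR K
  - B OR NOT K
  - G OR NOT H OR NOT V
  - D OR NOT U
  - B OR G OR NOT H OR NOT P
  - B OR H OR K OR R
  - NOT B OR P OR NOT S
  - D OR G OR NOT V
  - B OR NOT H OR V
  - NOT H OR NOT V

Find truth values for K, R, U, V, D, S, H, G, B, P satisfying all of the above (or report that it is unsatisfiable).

Set K = False.
  then (H OR K) forces H = True.
  then (NOT H OR NOT V) forces V = False.
  then (NOT H OR R) forces R = True.
  then (NOT U OR V) forces U = False.
  then (NOT P OR NOT R) forces P = False.
  then (B OR NOT H OR V) forces B = True.
  then (NOT B OR P OR NOT S) forces S = False.
  then (G OR S OR V) forces G = True.
  then (D OR NOT G OR K) forces D = True.
All clauses satisfied.

K = False, R = True, U = False, V = False, D = True, S = False, H = True, G = True, B = True, P = False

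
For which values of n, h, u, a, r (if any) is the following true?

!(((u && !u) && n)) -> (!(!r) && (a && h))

n = False, h = True, u = True, a = True, r = True

  !(((u && !u) && n)) -> (!(!r) && (a && h)) = True
    !(((u && !u) && n)) = True
      (u && !u) && n = False
        u && !u = False
          !u = False
    !(!r) && (a && h) = True
      !(!r) = True
        !r = False
      a && h = True
The formula evaluates to True.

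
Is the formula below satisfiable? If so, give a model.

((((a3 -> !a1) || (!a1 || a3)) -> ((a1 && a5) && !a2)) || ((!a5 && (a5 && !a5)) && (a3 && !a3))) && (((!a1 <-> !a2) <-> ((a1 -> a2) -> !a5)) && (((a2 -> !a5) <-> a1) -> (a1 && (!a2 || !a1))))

Case a1 = True: the formula simplifies to (((!a3 || a3) -> (a5 && !a2)) || ((!a5 && (a5 && !a5)) && (a3 && !a3))) && ((a2 <-> (a2 -> !a5)) && ((a2 -> !a5) -> !a2)).
  a2 = True: simplifies to (!((!a3 || a3)) || ((!a5 && (a5 && !a5)) && (a3 && !a3))) && (!a5 && a5).
    a3 = True: the conjunct !((!a3 || a3)) || ((!a5 && (a5 && !a5)) && (a3 && !a3)) becomes !True || ((!a5 && (a5 && !a5)) && False) = False.
    a3 = False: the conjunct !((!a3 || a3)) || ((!a5 && (a5 && !a5)) && (a3 && !a3)) becomes !True || ((!a5 && (a5 && !a5)) && False) = False.
  a2 = False: the conjunct a2 <-> (a2 -> !a5) becomes False <-> (False -> !a5) = False.
Case a1 = False: the formula simplifies to ((!a5 && (a5 && !a5)) && (a3 && !a3)) && ((!a2 <-> !a5) && (a2 -> !a5)).
  a3 = True: the conjunct !a3 is False.
  a3 = False: the conjunct a3 is False.
Both cases fail — unsatisfiable.

Unsatisfiable — no assignment works.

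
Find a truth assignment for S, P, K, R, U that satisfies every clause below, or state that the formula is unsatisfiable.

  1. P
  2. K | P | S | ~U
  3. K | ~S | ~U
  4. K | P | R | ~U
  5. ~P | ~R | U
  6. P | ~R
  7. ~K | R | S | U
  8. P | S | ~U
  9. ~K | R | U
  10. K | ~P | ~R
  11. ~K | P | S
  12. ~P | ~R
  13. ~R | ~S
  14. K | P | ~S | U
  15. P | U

S=T, P=T, K=T, R=F, U=T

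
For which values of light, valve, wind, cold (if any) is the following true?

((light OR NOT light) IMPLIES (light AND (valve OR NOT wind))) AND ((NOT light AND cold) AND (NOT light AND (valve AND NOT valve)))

UNSATISFIABLE

Case light = True: the conjunct NOT light is False.
Case light = False: the conjunct (light OR NOT light) IMPLIES (light AND (valve OR NOT wind)) becomes (False OR True) IMPLIES (False AND (valve OR NOT wind)) = False.
Both cases fail — unsatisfiable.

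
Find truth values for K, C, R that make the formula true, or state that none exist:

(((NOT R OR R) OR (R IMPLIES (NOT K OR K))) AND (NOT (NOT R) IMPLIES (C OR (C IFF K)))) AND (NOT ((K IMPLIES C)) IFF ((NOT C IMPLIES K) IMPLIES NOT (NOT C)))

Unsatisfiable

The conjunct NOT ((K IMPLIES C)) IFF ((NOT C IMPLIES K) IMPLIES NOT (NOT C)) is unsatisfiable on its own:
  K=F, C=F: evaluates to False.
  K=F, C=T: evaluates to False.
  K=T, C=F: evaluates to False.
  K=T, C=T: evaluates to False.
So the whole conjunction is unsatisfiable.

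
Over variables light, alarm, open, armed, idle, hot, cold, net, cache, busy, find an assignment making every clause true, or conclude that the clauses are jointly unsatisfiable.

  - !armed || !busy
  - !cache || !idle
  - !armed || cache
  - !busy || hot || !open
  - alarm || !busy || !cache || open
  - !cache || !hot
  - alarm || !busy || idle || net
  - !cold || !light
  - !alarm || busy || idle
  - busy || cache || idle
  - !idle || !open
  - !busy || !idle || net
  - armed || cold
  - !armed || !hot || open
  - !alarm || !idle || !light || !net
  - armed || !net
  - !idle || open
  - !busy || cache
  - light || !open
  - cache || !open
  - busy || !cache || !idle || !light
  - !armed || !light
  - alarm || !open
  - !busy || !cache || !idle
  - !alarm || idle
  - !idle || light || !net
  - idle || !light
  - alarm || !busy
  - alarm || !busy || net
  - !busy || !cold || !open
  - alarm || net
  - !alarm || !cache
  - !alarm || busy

light=F, alarm=F, open=F, armed=T, idle=F, hot=F, cold=F, net=T, cache=T, busy=F

Try light = True:
  (!cold || !light) forces cold = False.
  (armed || cold) forces armed = True.
  clause (!armed || !light) is falsified — backtrack.
So light = False.
  then (light || !open) forces open = False.
  then (!idle || open) forces idle = False.
  then (!alarm || idle) forces alarm = False.
  then (alarm || !busy) forces busy = False.
  then (alarm || net) forces net = True.
  then (busy || cache || idle) forces cache = True.
  then (armed || !net) forces armed = True.
  then (!cache || !hot) forces hot = False.
Set cold = False.
All clauses satisfied.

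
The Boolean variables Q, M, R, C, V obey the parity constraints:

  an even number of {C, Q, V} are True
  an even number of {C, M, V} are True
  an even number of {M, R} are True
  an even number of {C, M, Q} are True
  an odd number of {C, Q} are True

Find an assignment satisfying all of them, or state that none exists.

Q = True, M = True, R = True, C = False, V = True

{C, Q, V}: 2 true → even ✓
{C, M, V}: 2 true → even ✓
{M, R}: 2 true → even ✓
{C, M, Q}: 2 true → even ✓
{C, Q}: 1 true → odd ✓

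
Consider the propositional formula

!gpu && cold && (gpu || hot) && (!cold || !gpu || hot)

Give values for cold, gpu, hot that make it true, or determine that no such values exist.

cold = True, gpu = False, hot = True

Unit clause (!gpu) forces gpu = False.
Unit clause (cold) forces cold = True.
In (gpu || hot) only hot is left, so hot = True.
All clauses satisfied.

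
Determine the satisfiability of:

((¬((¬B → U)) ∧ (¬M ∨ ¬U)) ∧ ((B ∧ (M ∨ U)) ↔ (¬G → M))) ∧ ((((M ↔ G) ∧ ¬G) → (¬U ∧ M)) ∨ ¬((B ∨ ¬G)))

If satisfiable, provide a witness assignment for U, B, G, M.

Unsatisfiable — no assignment works.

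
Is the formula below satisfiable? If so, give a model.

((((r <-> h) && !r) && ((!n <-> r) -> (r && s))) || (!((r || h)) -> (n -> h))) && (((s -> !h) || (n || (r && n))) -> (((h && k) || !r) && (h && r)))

k = False, r = False, h = True, n = False, s = True

  (((r <-> h) && !r) && ((!n <-> r) -> (r && s))) || (!((r || h)) -> (n -> h)) = True
    ((r <-> h) && !r) && ((!n <-> r) -> (r && s)) = False
      (r <-> h) && !r = False
        r <-> h = False
        !r = True
      (!n <-> r) -> (r && s) = True
        !n <-> r = False
          !n = True
        r && s = False
    !((r || h)) -> (n -> h) = True
      !((r || h)) = False
        r || h = True
      n -> h = True
  ((s -> !h) || (n || (r && n))) -> (((h && k) || !r) && (h && r)) = True
    (s -> !h) || (n || (r && n)) = False
      s -> !h = False
        !h = False
      n || (r && n) = False
        r && n = False
    ((h && k) || !r) && (h && r) = False
      (h && k) || !r = True
        h && k = False
        !r = True
      h && r = False
Both conjuncts True, so the formula holds.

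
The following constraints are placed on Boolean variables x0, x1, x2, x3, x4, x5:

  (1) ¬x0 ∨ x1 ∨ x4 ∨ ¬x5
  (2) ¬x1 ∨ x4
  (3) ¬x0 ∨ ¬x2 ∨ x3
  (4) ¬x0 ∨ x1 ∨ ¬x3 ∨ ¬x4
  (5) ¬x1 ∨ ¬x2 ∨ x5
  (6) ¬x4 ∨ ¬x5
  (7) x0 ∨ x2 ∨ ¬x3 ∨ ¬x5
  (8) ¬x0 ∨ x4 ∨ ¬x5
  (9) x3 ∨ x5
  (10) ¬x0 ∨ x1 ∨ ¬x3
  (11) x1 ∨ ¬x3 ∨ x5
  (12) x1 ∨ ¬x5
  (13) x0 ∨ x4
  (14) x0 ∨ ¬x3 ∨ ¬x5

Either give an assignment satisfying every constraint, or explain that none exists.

Set x0 = True.
Try x1 = False:
  (¬x0 ∨ x1 ∨ ¬x3) forces x3 = False.
  (¬x0 ∨ ¬x2 ∨ x3) forces x2 = False.
  (x3 ∨ x5) forces x5 = True.
  clause (x1 ∨ ¬x5) is falsified — backtrack.
So x1 = True.
  then (¬x1 ∨ x4) forces x4 = True.
  then (¬x4 ∨ ¬x5) forces x5 = False.
  then (x3 ∨ x5) forces x3 = True.
  then (¬x1 ∨ ¬x2 ∨ x5) forces x2 = False.
All clauses satisfied.

x0 = True, x1 = True, x2 = False, x3 = True, x4 = True, x5 = False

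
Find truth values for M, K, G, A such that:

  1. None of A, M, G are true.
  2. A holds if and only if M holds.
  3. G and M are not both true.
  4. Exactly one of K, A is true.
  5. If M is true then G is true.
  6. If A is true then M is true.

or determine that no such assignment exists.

M = False; K = True; G = False; A = False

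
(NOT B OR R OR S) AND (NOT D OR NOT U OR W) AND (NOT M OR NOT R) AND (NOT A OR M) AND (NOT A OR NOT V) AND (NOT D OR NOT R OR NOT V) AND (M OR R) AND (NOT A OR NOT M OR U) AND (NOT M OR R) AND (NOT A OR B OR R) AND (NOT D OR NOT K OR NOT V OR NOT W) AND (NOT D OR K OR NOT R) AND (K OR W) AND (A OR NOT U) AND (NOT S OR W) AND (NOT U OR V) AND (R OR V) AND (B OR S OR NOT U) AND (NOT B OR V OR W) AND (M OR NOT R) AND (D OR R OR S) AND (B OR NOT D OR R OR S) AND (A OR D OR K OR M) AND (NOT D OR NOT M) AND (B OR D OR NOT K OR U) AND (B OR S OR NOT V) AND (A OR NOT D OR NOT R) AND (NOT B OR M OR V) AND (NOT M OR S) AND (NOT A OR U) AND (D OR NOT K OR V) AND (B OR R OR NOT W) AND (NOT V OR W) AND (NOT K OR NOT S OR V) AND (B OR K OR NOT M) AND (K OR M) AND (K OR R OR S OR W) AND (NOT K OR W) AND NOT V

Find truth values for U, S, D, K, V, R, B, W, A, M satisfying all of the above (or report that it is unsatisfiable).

The formula is unsatisfiable.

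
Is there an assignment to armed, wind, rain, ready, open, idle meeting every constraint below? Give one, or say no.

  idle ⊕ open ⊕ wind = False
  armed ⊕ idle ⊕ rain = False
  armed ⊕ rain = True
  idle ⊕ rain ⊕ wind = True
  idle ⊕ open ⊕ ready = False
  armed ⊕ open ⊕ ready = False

armed: True, wind: False, rain: False, ready: False, open: True, idle: True

idle ⊕ open ⊕ wind = T ⊕ T ⊕ F = False ✓
armed ⊕ idle ⊕ rain = T ⊕ T ⊕ F = False ✓
armed ⊕ rain = T ⊕ F = True ✓
idle ⊕ rain ⊕ wind = T ⊕ F ⊕ F = True ✓
idle ⊕ open ⊕ ready = T ⊕ T ⊕ F = False ✓
armed ⊕ open ⊕ ready = T ⊕ T ⊕ F = False ✓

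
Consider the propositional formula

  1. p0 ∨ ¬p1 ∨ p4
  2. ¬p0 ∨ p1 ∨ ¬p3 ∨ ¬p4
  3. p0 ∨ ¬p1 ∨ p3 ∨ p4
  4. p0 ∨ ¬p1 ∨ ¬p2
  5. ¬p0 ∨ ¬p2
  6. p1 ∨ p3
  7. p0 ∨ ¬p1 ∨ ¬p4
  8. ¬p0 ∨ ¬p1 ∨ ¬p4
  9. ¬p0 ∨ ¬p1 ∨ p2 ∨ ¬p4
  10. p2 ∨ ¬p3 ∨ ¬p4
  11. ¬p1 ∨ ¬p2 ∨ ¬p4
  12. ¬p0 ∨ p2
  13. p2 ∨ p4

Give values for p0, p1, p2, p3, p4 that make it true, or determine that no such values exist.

Try p0 = True:
  (¬p0 ∨ ¬p2) forces p2 = False.
  clause (¬p0 ∨ p2) is falsified — backtrack.
So p0 = False.
Try p1 = True:
  (p0 ∨ ¬p1 ∨ p4) forces p4 = True.
  clause (p0 ∨ ¬p1 ∨ ¬p4) is falsified — backtrack.
So p1 = False.
  then (p1 ∨ p3) forces p3 = True.
Try p2 = False:
  (p2 ∨ ¬p3 ∨ ¬p4) forces p4 = False.
  clause (p2 ∨ p4) is falsified — backtrack.
So p2 = True.
Set p4 = False.
All clauses satisfied.

p0 = False, p1 = False, p2 = True, p3 = True, p4 = False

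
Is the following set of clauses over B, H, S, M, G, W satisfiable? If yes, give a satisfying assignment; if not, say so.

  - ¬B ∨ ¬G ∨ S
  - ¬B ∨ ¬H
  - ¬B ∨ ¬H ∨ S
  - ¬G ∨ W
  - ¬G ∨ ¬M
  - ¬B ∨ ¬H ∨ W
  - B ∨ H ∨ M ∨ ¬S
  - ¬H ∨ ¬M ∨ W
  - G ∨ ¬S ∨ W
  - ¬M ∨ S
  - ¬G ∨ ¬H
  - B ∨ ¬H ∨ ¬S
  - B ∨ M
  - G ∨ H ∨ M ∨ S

Set B = True.
  then (¬B ∨ ¬H) forces H = False.
Set S = True.
Set M = False.
Set G = True.
  then (¬G ∨ W) forces W = True.
All clauses satisfied.

B = True, H = False, S = True, M = False, G = True, W = True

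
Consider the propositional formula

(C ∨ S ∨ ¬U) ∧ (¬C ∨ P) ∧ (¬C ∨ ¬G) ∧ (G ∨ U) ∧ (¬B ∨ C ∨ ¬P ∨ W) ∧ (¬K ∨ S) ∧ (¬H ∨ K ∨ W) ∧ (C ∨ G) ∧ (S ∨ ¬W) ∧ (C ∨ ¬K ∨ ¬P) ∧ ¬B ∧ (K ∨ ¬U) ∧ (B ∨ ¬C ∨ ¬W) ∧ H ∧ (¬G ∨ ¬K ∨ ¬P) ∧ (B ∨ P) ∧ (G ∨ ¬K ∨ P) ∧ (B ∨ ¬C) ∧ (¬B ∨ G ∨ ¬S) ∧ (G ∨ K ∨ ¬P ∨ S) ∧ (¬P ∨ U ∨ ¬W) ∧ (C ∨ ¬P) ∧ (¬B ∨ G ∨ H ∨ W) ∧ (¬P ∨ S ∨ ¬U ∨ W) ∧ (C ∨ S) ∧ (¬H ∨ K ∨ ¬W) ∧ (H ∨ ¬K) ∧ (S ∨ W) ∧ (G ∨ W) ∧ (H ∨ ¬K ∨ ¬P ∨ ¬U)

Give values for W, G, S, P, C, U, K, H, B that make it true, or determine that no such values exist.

No satisfying assignment exists.

Case H = True:
  (¬B) forces B = False.
  (B ∨ P) forces P = True.
  (B ∨ ¬C) forces C = False.
  Clause (C ∨ ¬P) is falsified — contradiction.
Case H = False:
  Clause (H) is falsified — contradiction.
Both cases fail, so the formula is unsatisfiable.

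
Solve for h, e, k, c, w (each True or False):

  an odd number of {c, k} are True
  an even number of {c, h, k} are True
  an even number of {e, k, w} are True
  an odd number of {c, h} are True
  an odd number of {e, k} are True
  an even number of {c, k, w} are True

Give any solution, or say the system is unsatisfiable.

h: True, e: False, k: True, c: False, w: True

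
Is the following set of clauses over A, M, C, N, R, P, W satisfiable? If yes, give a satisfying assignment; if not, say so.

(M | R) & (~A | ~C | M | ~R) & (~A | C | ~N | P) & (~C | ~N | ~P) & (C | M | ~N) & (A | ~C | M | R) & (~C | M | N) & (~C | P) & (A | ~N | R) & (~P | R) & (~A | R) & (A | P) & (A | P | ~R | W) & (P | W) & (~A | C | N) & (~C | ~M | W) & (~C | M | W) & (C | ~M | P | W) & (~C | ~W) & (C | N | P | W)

A=F; M=T; C=F; N=F; R=T; P=T; W=T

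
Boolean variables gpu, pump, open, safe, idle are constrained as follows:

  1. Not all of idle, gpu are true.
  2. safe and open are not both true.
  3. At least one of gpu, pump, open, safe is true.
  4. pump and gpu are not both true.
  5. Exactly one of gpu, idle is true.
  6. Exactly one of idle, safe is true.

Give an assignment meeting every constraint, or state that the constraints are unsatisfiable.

gpu=F, pump=F, open=T, safe=F, idle=T

  (1) {idle, gpu}: 1/2 true — not all ✓
  (2) safe=F, open=T — not both ✓
  (3) {gpu, pump, open, safe}: 1 true — at least one ✓
  (4) pump=F, gpu=F — not both ✓
  (5) {gpu, idle}: 1 true — exactly one ✓
  (6) {idle, safe}: 1 true — exactly one ✓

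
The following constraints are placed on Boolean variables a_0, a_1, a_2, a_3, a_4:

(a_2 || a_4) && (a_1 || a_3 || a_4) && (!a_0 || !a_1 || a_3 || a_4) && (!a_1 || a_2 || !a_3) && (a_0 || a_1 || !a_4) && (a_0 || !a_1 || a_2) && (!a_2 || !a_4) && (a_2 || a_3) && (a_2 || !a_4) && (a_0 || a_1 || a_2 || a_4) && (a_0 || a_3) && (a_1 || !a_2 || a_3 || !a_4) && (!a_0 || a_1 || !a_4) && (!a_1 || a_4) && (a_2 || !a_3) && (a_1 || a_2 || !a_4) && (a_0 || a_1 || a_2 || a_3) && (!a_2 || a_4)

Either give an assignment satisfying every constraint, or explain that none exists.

Case a_2 = True:
  (!a_2 || !a_4) forces a_4 = False.
  Clause (!a_2 || a_4) is falsified — contradiction.
Case a_2 = False:
  (a_2 || a_4) forces a_4 = True.
  Clause (a_2 || !a_4) is falsified — contradiction.
Both cases fail, so the formula is unsatisfiable.

The formula is unsatisfiable.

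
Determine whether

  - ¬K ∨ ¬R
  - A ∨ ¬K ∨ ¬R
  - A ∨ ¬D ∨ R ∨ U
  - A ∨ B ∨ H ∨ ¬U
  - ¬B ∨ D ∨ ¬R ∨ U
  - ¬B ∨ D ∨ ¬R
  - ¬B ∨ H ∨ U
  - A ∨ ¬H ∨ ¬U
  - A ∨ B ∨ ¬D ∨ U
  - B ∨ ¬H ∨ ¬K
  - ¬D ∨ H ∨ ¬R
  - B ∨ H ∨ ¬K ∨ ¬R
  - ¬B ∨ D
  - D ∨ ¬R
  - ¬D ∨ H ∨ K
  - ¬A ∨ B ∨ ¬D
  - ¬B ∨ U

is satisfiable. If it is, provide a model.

Set U = True.
Set K = True.
  then (¬K ∨ ¬R) forces R = False.
Set H = False.
Set A = True.
Set D = False.
  then (¬B ∨ D) forces B = False.
All clauses satisfied.

U = True, K = True, H = False, A = True, R = False, D = False, B = False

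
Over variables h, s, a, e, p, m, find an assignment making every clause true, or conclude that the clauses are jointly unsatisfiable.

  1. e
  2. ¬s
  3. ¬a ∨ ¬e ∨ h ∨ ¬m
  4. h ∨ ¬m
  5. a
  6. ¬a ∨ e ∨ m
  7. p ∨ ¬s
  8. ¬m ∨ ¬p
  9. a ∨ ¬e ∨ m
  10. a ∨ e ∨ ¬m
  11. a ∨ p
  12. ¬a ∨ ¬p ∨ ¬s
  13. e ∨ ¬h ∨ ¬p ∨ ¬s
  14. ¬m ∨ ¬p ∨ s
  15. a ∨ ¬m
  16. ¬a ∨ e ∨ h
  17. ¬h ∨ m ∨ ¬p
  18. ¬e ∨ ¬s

h = True, s = False, a = True, e = True, p = False, m = True

Unit clause (e) forces e = True.
Unit clause (¬s) forces s = False.
Unit clause (a) forces a = True.
Set h = True.
Set p = False.
Set m = True.
All clauses satisfied.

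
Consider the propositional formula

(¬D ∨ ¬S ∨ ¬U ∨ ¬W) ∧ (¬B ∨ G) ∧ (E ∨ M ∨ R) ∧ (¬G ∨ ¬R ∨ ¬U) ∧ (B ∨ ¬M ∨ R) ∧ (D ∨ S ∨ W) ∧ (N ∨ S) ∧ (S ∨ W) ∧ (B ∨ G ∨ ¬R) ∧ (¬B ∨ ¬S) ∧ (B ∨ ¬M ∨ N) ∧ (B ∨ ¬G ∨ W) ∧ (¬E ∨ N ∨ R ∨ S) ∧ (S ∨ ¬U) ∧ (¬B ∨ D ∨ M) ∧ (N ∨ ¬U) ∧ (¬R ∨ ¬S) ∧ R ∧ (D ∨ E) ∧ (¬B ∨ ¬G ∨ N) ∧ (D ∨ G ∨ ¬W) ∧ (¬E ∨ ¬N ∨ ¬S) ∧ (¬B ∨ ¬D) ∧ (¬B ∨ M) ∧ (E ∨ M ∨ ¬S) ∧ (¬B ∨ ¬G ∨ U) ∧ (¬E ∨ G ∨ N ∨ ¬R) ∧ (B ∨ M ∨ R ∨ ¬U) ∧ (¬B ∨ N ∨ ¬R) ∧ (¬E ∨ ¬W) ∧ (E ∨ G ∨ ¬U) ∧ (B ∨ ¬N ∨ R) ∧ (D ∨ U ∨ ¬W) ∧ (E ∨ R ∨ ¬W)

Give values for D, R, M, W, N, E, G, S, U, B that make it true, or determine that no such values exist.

Unit clause (R) forces R = True.
In (¬R ∨ ¬S) only ¬S is left, so S = False.
In (N ∨ S) only N is left, so N = True.
In (S ∨ W) only W is left, so W = True.
In (S ∨ ¬U) only ¬U is left, so U = False.
In (¬E ∨ ¬W) only ¬E is left, so E = False.
In (D ∨ U ∨ ¬W) only D is left, so D = True.
In (¬B ∨ ¬D) only ¬B is left, so B = False.
In (B ∨ G ∨ ¬R) only G is left, so G = True.
Set M = True.
All clauses satisfied.

D = True; R = True; M = True; W = True; N = True; E = False; G = True; S = False; U = False; B = False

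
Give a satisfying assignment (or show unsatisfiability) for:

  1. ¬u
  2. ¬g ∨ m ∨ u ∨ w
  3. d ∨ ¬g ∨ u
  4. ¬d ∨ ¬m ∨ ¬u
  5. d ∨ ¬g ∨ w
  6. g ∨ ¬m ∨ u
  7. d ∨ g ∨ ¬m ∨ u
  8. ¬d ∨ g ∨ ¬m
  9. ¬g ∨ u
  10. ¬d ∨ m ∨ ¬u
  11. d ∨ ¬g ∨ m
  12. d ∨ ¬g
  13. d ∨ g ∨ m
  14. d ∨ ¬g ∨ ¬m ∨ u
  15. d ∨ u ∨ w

w = True, d = True, m = False, u = False, g = False

Unit clause (¬u) forces u = False.
In (¬g ∨ u) only ¬g is left, so g = False.
In (g ∨ ¬m ∨ u) only ¬m is left, so m = False.
In (d ∨ g ∨ m) only d is left, so d = True.
Set w = True.
All clauses satisfied.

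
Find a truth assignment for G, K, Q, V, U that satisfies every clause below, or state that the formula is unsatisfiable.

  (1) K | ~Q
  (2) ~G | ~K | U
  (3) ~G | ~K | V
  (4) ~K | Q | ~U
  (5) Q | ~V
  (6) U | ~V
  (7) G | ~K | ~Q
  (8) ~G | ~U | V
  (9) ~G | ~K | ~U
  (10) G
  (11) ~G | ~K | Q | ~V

Unit clause (G) forces G = True.
Try K = True:
  (~G | ~K | U) forces U = True.
  clause (~G | ~K | ~U) is falsified — backtrack.
So K = False.
  then (K | ~Q) forces Q = False.
  then (Q | ~V) forces V = False.
  then (~G | ~U | V) forces U = False.
All clauses satisfied.

G: True, K: False, Q: False, V: False, U: False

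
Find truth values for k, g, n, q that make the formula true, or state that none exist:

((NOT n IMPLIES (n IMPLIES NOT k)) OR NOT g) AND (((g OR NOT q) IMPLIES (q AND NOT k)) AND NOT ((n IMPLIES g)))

k: True, g: False, n: True, q: True

  (NOT n IMPLIES (n IMPLIES NOT k)) OR NOT g = True
    NOT n IMPLIES (n IMPLIES NOT k) = True
      NOT n = False
      n IMPLIES NOT k = False
        NOT k = False
    NOT g = True
  ((g OR NOT q) IMPLIES (q AND NOT k)) AND NOT ((n IMPLIES g)) = True
    (g OR NOT q) IMPLIES (q AND NOT k) = True
      g OR NOT q = False
        NOT q = False
      q AND NOT k = False
        NOT k = False
    NOT ((n IMPLIES g)) = True
      n IMPLIES g = False
Both conjuncts True, so the formula holds.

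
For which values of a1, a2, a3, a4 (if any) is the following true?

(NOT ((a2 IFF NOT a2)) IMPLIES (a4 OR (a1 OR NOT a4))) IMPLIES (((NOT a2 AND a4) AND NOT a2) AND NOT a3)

a1: True, a2: False, a3: False, a4: True

  (NOT ((a2 IFF NOT a2)) IMPLIES (a4 OR (a1 OR NOT a4))) IMPLIES (((NOT a2 AND a4) AND NOT a2) AND NOT a3) = True
    NOT ((a2 IFF NOT a2)) IMPLIES (a4 OR (a1 OR NOT a4)) = True
      NOT ((a2 IFF NOT a2)) = True
        a2 IFF NOT a2 = False
          NOT a2 = True
      a4 OR (a1 OR NOT a4) = True
        a1 OR NOT a4 = True
          NOT a4 = False
    ((NOT a2 AND a4) AND NOT a2) AND NOT a3 = True
      (NOT a2 AND a4) AND NOT a2 = True
        NOT a2 AND a4 = True
          NOT a2 = True
        NOT a2 = True
      NOT a3 = True
The formula evaluates to True.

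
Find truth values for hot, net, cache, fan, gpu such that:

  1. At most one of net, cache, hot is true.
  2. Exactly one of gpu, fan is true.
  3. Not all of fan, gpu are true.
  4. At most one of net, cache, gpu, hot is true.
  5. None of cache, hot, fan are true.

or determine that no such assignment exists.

hot: False, net: False, cache: False, fan: False, gpu: True

  (1) {net, cache, hot}: 0 true — at most one ✓
  (2) {gpu, fan}: 1 true — exactly one ✓
  (3) {fan, gpu}: 1/2 true — not all ✓
  (4) {net, cache, gpu, hot}: 1 true — at most one ✓
  (5) {cache, hot, fan}: 0 true — none ✓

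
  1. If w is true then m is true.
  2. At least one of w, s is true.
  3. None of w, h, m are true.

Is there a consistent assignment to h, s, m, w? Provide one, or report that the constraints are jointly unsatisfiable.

h = False, s = True, m = False, w = False

  (1) w=F ⇒ m: vacuous ✓
  (2) {w, s}: 1 true — at least one ✓
  (3) {w, h, m}: 0 true — none ✓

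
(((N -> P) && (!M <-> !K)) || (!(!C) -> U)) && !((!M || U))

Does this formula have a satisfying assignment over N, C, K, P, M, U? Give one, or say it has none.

N = False; C = False; K = True; P = True; M = True; U = False

  ((N -> P) && (!M <-> !K)) || (!(!C) -> U) = True
    (N -> P) && (!M <-> !K) = True
      N -> P = True
      !M <-> !K = True
        !M = False
        !K = False
    !(!C) -> U = True
      !(!C) = False
        !C = True
  !((!M || U)) = True
    !M || U = False
      !M = False
Both conjuncts True, so the formula holds.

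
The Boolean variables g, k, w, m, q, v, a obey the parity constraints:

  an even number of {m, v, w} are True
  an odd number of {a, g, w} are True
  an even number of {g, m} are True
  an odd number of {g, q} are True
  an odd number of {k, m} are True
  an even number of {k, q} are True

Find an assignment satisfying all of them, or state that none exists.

g = False, k = True, w = False, m = False, q = True, v = False, a = True

{m, v, w}: 0 true → even ✓
{a, g, w}: 1 true → odd ✓
{g, m}: 0 true → even ✓
{g, q}: 1 true → odd ✓
{k, m}: 1 true → odd ✓
{k, q}: 2 true → even ✓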